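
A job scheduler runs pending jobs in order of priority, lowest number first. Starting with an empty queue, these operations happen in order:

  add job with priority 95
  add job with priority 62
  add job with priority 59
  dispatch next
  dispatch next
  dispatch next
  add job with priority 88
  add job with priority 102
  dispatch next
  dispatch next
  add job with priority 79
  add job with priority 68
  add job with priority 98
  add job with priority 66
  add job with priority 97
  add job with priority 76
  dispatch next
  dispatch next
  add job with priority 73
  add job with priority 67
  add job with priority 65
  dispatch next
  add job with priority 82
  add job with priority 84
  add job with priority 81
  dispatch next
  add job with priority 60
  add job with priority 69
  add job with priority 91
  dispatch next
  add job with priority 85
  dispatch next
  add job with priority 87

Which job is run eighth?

insert 95 → {95}
insert 62 → {62, 95}
insert 59 → {59, 62, 95}
dispatch next → 59; now {62, 95}
dispatch next → 62; now {95}
dispatch next → 95; now {}
insert 88 → {88}
insert 102 → {88, 102}
dispatch next → 88; now {102}
dispatch next → 102; now {}
insert 79 → {79}
insert 68 → {68, 79}
insert 98 → {68, 79, 98}
insert 66 → {66, 68, 79, 98}
insert 97 → {66, 68, 79, 97, 98}
insert 76 → {66, 68, 76, 79, 97, 98}
dispatch next → 66; now {68, 76, 79, 97, 98}
dispatch next → 68; now {76, 79, 97, 98}
insert 73 → {73, 76, 79, 97, 98}
insert 67 → {67, 73, 76, 79, 97, 98}
insert 65 → {65, 67, 73, 76, 79, 97, 98}
dispatch next → 65; now {67, 73, 76, 79, 97, 98}
insert 82 → {67, 73, 76, 79, 82, 97, 98}
insert 84 → {67, 73, 76, 79, 82, 84, 97, 98}
insert 81 → {67, 73, 76, 79, 81, 82, 84, 97, 98}
dispatch next → 67; now {73, 76, 79, 81, 82, 84, 97, 98}
insert 60 → {60, 73, 76, 79, 81, 82, 84, 97, 98}
insert 69 → {60, 69, 73, 76, 79, 81, 82, 84, 97, 98}
insert 91 → {60, 69, 73, 76, 79, 81, 82, 84, 91, 97, 98}
dispatch next → 60; now {69, 73, 76, 79, 81, 82, 84, 91, 97, 98}
insert 85 → {69, 73, 76, 79, 81, 82, 84, 85, 91, 97, 98}
dispatch next → 69; now {73, 76, 79, 81, 82, 84, 85, 91, 97, 98}
insert 87 → {73, 76, 79, 81, 82, 84, 85, 87, 91, 97, 98}

65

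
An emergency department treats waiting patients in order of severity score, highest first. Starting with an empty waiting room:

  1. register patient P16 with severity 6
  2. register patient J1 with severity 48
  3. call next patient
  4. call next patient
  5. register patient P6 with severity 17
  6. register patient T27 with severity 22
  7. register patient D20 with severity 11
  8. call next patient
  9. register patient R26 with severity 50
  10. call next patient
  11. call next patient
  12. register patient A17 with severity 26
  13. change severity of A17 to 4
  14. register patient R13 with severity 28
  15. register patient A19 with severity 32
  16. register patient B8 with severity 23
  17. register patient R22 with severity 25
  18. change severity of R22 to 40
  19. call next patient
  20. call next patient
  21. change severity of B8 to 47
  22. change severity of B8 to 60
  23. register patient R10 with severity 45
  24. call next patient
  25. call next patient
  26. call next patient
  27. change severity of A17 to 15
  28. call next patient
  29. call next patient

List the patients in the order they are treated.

add P16 (severity 6) → {P16:6}
add J1 (severity 48) → {J1:48, P16:6}
call next patient → J1; now {P16:6}
call next patient → P16; now {}
add P6 (severity 17) → {P6:17}
add T27 (severity 22) → {T27:22, P6:17}
add D20 (severity 11) → {T27:22, P6:17, D20:11}
call next patient → T27; now {P6:17, D20:11}
add R26 (severity 50) → {R26:50, P6:17, D20:11}
call next patient → R26; now {P6:17, D20:11}
call next patient → P6; now {D20:11}
add A17 (severity 26) → {A17:26, D20:11}
update A17 to severity 4 → {D20:11, A17:4}
add R13 (severity 28) → {R13:28, D20:11, A17:4}
add A19 (severity 32) → {A19:32, R13:28, D20:11, A17:4}
add B8 (severity 23) → {A19:32, R13:28, B8:23, D20:11, A17:4}
add R22 (severity 25) → {A19:32, R13:28, R22:25, B8:23, D20:11, A17:4}
update R22 to severity 40 → {R22:40, A19:32, R13:28, B8:23, D20:11, A17:4}
call next patient → R22; now {A19:32, R13:28, B8:23, D20:11, A17:4}
call next patient → A19; now {R13:28, B8:23, D20:11, A17:4}
update B8 to severity 47 → {B8:47, R13:28, D20:11, A17:4}
update B8 to severity 60 → {B8:60, R13:28, D20:11, A17:4}
add R10 (severity 45) → {B8:60, R10:45, R13:28, D20:11, A17:4}
call next patient → B8; now {R10:45, R13:28, D20:11, A17:4}
call next patient → R10; now {R13:28, D20:11, A17:4}
call next patient → R13; now {D20:11, A17:4}
update A17 to severity 15 → {A17:15, D20:11}
call next patient → A17; now {D20:11}
call next patient → D20; now {}

J1 → P16 → T27 → R26 → P6 → R22 → A19 → B8 → R10 → R13 → A17 → D20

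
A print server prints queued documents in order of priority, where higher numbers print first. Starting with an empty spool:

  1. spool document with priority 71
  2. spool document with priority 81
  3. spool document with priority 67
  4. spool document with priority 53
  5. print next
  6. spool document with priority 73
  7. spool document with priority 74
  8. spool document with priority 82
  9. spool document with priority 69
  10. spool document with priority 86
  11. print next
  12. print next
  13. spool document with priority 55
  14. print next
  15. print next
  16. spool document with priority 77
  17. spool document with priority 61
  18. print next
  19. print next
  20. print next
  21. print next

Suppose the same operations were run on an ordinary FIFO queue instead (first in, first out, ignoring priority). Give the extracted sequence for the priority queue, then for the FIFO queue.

priority queue: 81 → 86 → 82 → 74 → 73 → 77 → 71 → 69 → 67; FIFO queue: 71 → 81 → 67 → 53 → 73 → 74 → 82 → 69 → 86

insert 71 → {71}
insert 81 → {81, 71}
insert 67 → {81, 71, 67}
insert 53 → {81, 71, 67, 53}
print next → 81; now {71, 67, 53}
insert 73 → {73, 71, 67, 53}
insert 74 → {74, 73, 71, 67, 53}
insert 82 → {82, 74, 73, 71, 67, 53}
insert 69 → {82, 74, 73, 71, 69, 67, 53}
insert 86 → {86, 82, 74, 73, 71, 69, 67, 53}
print next → 86; now {82, 74, 73, 71, 69, 67, 53}
print next → 82; now {74, 73, 71, 69, 67, 53}
insert 55 → {74, 73, 71, 69, 67, 55, 53}
print next → 74; now {73, 71, 69, 67, 55, 53}
print next → 73; now {71, 69, 67, 55, 53}
insert 77 → {77, 71, 69, 67, 55, 53}
insert 61 → {77, 71, 69, 67, 61, 55, 53}
print next → 77; now {71, 69, 67, 61, 55, 53}
print next → 71; now {69, 67, 61, 55, 53}
print next → 69; now {67, 61, 55, 53}
print next → 67; now {61, 55, 53}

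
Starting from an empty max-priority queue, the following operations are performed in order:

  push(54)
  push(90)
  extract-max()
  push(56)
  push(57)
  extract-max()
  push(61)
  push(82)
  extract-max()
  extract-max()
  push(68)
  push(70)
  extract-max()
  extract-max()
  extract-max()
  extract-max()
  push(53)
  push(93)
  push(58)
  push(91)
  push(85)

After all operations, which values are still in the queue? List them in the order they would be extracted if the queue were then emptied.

93 → 91 → 85 → 58 → 53

insert 54 → {54}
insert 90 → {90, 54}
extract-max → 90; now {54}
insert 56 → {56, 54}
insert 57 → {57, 56, 54}
extract-max → 57; now {56, 54}
insert 61 → {61, 56, 54}
insert 82 → {82, 61, 56, 54}
extract-max → 82; now {61, 56, 54}
extract-max → 61; now {56, 54}
insert 68 → {68, 56, 54}
insert 70 → {70, 68, 56, 54}
extract-max → 70; now {68, 56, 54}
extract-max → 68; now {56, 54}
extract-max → 56; now {54}
extract-max → 54; now {}
insert 53 → {53}
insert 93 → {93, 53}
insert 58 → {93, 58, 53}
insert 91 → {93, 91, 58, 53}
insert 85 → {93, 91, 85, 58, 53}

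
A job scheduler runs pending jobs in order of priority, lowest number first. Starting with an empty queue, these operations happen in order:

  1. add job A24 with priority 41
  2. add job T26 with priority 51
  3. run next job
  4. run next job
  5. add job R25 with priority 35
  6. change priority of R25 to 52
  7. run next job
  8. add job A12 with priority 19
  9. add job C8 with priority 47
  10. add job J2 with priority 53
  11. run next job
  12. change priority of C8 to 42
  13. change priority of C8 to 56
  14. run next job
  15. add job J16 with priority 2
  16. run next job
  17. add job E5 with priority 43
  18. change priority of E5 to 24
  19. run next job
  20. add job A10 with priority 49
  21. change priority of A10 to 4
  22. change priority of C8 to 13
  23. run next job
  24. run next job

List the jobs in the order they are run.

A24, T26, R25, A12, J2, J16, E5, A10, C8

add A24 (priority 41) → {A24:41}
add T26 (priority 51) → {A24:41, T26:51}
run next job → A24; now {T26:51}
run next job → T26; now {}
add R25 (priority 35) → {R25:35}
update R25 to priority 52 → {R25:52}
run next job → R25; now {}
add A12 (priority 19) → {A12:19}
add C8 (priority 47) → {A12:19, C8:47}
add J2 (priority 53) → {A12:19, C8:47, J2:53}
run next job → A12; now {C8:47, J2:53}
update C8 to priority 42 → {C8:42, J2:53}
update C8 to priority 56 → {J2:53, C8:56}
run next job → J2; now {C8:56}
add J16 (priority 2) → {J16:2, C8:56}
run next job → J16; now {C8:56}
add E5 (priority 43) → {E5:43, C8:56}
update E5 to priority 24 → {E5:24, C8:56}
run next job → E5; now {C8:56}
add A10 (priority 49) → {A10:49, C8:56}
update A10 to priority 4 → {A10:4, C8:56}
update C8 to priority 13 → {A10:4, C8:13}
run next job → A10; now {C8:13}
run next job → C8; now {}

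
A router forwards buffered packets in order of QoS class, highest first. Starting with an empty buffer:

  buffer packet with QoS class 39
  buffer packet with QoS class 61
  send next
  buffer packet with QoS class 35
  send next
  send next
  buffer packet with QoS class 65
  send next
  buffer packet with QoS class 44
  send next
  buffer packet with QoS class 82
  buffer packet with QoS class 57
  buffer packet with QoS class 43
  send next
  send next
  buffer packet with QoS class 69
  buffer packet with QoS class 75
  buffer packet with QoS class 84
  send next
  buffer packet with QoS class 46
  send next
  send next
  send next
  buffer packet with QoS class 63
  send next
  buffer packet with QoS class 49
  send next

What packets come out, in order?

61 → 39 → 35 → 65 → 44 → 82 → 57 → 84 → 75 → 69 → 46 → 63 → 49

insert 39 → {39}
insert 61 → {61, 39}
send next → 61; now {39}
insert 35 → {39, 35}
send next → 39; now {35}
send next → 35; now {}
insert 65 → {65}
send next → 65; now {}
insert 44 → {44}
send next → 44; now {}
insert 82 → {82}
insert 57 → {82, 57}
insert 43 → {82, 57, 43}
send next → 82; now {57, 43}
send next → 57; now {43}
insert 69 → {69, 43}
insert 75 → {75, 69, 43}
insert 84 → {84, 75, 69, 43}
send next → 84; now {75, 69, 43}
insert 46 → {75, 69, 46, 43}
send next → 75; now {69, 46, 43}
send next → 69; now {46, 43}
send next → 46; now {43}
insert 63 → {63, 43}
send next → 63; now {43}
insert 49 → {49, 43}
send next → 49; now {43}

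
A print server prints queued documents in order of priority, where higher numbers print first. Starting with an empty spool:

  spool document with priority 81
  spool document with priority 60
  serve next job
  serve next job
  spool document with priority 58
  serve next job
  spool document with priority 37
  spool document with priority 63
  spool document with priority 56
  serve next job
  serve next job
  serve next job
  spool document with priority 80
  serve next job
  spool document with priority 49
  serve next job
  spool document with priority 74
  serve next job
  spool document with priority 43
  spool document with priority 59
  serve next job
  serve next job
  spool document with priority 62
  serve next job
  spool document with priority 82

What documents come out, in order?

insert 81 → {81}
insert 60 → {81, 60}
serve next job → 81; now {60}
serve next job → 60; now {}
insert 58 → {58}
serve next job → 58; now {}
insert 37 → {37}
insert 63 → {63, 37}
insert 56 → {63, 56, 37}
serve next job → 63; now {56, 37}
serve next job → 56; now {37}
serve next job → 37; now {}
insert 80 → {80}
serve next job → 80; now {}
insert 49 → {49}
serve next job → 49; now {}
insert 74 → {74}
serve next job → 74; now {}
insert 43 → {43}
insert 59 → {59, 43}
serve next job → 59; now {43}
serve next job → 43; now {}
insert 62 → {62}
serve next job → 62; now {}
insert 82 → {82}

81 → 60 → 58 → 63 → 56 → 37 → 80 → 49 → 74 → 59 → 43 → 62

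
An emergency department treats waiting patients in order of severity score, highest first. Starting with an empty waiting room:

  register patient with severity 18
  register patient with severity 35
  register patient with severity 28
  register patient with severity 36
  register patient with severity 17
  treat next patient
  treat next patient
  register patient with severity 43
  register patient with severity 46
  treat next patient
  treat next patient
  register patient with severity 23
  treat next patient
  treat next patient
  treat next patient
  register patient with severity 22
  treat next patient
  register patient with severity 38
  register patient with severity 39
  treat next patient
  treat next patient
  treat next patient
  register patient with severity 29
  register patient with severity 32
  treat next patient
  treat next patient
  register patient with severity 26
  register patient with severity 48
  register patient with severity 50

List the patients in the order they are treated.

36 → 35 → 46 → 43 → 28 → 23 → 18 → 22 → 39 → 38 → 17 → 32 → 29

insert 18 → {18}
insert 35 → {35, 18}
insert 28 → {35, 28, 18}
insert 36 → {36, 35, 28, 18}
insert 17 → {36, 35, 28, 18, 17}
treat next patient → 36; now {35, 28, 18, 17}
treat next patient → 35; now {28, 18, 17}
insert 43 → {43, 28, 18, 17}
insert 46 → {46, 43, 28, 18, 17}
treat next patient → 46; now {43, 28, 18, 17}
treat next patient → 43; now {28, 18, 17}
insert 23 → {28, 23, 18, 17}
treat next patient → 28; now {23, 18, 17}
treat next patient → 23; now {18, 17}
treat next patient → 18; now {17}
insert 22 → {22, 17}
treat next patient → 22; now {17}
insert 38 → {38, 17}
insert 39 → {39, 38, 17}
treat next patient → 39; now {38, 17}
treat next patient → 38; now {17}
treat next patient → 17; now {}
insert 29 → {29}
insert 32 → {32, 29}
treat next patient → 32; now {29}
treat next patient → 29; now {}
insert 26 → {26}
insert 48 → {48, 26}
insert 50 → {50, 48, 26}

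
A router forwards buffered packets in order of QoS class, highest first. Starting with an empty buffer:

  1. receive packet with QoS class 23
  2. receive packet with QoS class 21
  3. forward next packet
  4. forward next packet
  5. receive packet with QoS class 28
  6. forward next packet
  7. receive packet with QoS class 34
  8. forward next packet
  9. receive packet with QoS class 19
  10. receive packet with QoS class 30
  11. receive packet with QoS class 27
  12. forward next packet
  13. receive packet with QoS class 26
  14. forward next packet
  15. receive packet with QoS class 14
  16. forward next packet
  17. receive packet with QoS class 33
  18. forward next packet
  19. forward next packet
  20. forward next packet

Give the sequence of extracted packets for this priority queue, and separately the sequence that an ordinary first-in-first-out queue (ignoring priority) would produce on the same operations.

insert 23 → {23}
insert 21 → {23, 21}
forward next packet → 23; now {21}
forward next packet → 21; now {}
insert 28 → {28}
forward next packet → 28; now {}
insert 34 → {34}
forward next packet → 34; now {}
insert 19 → {19}
insert 30 → {30, 19}
insert 27 → {30, 27, 19}
forward next packet → 30; now {27, 19}
insert 26 → {27, 26, 19}
forward next packet → 27; now {26, 19}
insert 14 → {26, 19, 14}
forward next packet → 26; now {19, 14}
insert 33 → {33, 19, 14}
forward next packet → 33; now {19, 14}
forward next packet → 19; now {14}
forward next packet → 14; now {}

priority queue: [23, 21, 28, 34, 30, 27, 26, 33, 19, 14]; FIFO queue: 23, 21, 28, 34, 19, 30, 27, 26, 14, 33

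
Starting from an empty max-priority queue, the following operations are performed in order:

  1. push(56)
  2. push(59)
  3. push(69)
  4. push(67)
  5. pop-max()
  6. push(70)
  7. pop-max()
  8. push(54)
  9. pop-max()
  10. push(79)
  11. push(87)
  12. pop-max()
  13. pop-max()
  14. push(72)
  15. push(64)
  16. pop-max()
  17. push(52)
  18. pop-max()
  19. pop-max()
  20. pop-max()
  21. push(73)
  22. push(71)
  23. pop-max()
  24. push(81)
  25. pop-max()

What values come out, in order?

[69, 70, 67, 87, 79, 72, 64, 59, 56, 73, 81]

insert 56 → {56}
insert 59 → {59, 56}
insert 69 → {69, 59, 56}
insert 67 → {69, 67, 59, 56}
pop-max → 69; now {67, 59, 56}
insert 70 → {70, 67, 59, 56}
pop-max → 70; now {67, 59, 56}
insert 54 → {67, 59, 56, 54}
pop-max → 67; now {59, 56, 54}
insert 79 → {79, 59, 56, 54}
insert 87 → {87, 79, 59, 56, 54}
pop-max → 87; now {79, 59, 56, 54}
pop-max → 79; now {59, 56, 54}
insert 72 → {72, 59, 56, 54}
insert 64 → {72, 64, 59, 56, 54}
pop-max → 72; now {64, 59, 56, 54}
insert 52 → {64, 59, 56, 54, 52}
pop-max → 64; now {59, 56, 54, 52}
pop-max → 59; now {56, 54, 52}
pop-max → 56; now {54, 52}
insert 73 → {73, 54, 52}
insert 71 → {73, 71, 54, 52}
pop-max → 73; now {71, 54, 52}
insert 81 → {81, 71, 54, 52}
pop-max → 81; now {71, 54, 52}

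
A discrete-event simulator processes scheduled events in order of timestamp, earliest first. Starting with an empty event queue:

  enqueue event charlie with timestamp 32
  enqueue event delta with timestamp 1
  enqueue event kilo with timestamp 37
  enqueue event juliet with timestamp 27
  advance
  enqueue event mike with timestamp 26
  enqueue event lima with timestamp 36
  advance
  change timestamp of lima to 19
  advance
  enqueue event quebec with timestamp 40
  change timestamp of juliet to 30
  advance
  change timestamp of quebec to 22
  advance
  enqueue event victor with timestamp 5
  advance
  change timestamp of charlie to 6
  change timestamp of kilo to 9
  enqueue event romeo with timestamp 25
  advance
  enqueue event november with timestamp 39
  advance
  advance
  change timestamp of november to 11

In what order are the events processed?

add charlie (timestamp 32) → {charlie:32}
add delta (timestamp 1) → {delta:1, charlie:32}
add kilo (timestamp 37) → {delta:1, charlie:32, kilo:37}
add juliet (timestamp 27) → {delta:1, juliet:27, charlie:32, kilo:37}
advance → delta; now {juliet:27, charlie:32, kilo:37}
add mike (timestamp 26) → {mike:26, juliet:27, charlie:32, kilo:37}
add lima (timestamp 36) → {mike:26, juliet:27, charlie:32, lima:36, kilo:37}
advance → mike; now {juliet:27, charlie:32, lima:36, kilo:37}
update lima to timestamp 19 → {lima:19, juliet:27, charlie:32, kilo:37}
advance → lima; now {juliet:27, charlie:32, kilo:37}
add quebec (timestamp 40) → {juliet:27, charlie:32, kilo:37, quebec:40}
update juliet to timestamp 30 → {juliet:30, charlie:32, kilo:37, quebec:40}
advance → juliet; now {charlie:32, kilo:37, quebec:40}
update quebec to timestamp 22 → {quebec:22, charlie:32, kilo:37}
advance → quebec; now {charlie:32, kilo:37}
add victor (timestamp 5) → {victor:5, charlie:32, kilo:37}
advance → victor; now {charlie:32, kilo:37}
update charlie to timestamp 6 → {charlie:6, kilo:37}
update kilo to timestamp 9 → {charlie:6, kilo:9}
add romeo (timestamp 25) → {charlie:6, kilo:9, romeo:25}
advance → charlie; now {kilo:9, romeo:25}
add november (timestamp 39) → {kilo:9, romeo:25, november:39}
advance → kilo; now {romeo:25, november:39}
advance → romeo; now {november:39}
update november to timestamp 11 → {november:11}

delta, mike, lima, juliet, quebec, victor, charlie, kilo, romeo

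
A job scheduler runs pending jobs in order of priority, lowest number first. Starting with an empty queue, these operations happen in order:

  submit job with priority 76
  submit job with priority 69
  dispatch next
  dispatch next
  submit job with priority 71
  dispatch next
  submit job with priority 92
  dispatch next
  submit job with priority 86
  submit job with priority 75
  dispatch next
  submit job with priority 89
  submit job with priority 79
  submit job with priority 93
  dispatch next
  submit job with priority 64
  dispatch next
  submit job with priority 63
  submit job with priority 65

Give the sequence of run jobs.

69 → 76 → 71 → 92 → 75 → 79 → 64

insert 76 → {76}
insert 69 → {69, 76}
dispatch next → 69; now {76}
dispatch next → 76; now {}
insert 71 → {71}
dispatch next → 71; now {}
insert 92 → {92}
dispatch next → 92; now {}
insert 86 → {86}
insert 75 → {75, 86}
dispatch next → 75; now {86}
insert 89 → {86, 89}
insert 79 → {79, 86, 89}
insert 93 → {79, 86, 89, 93}
dispatch next → 79; now {86, 89, 93}
insert 64 → {64, 86, 89, 93}
dispatch next → 64; now {86, 89, 93}
insert 63 → {63, 86, 89, 93}
insert 65 → {63, 65, 86, 89, 93}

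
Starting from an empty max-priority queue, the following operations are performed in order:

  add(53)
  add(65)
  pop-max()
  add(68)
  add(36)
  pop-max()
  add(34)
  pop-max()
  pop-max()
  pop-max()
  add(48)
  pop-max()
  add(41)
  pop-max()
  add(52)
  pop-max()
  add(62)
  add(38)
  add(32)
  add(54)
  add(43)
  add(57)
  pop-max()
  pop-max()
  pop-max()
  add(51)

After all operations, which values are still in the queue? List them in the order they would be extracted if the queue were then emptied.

insert 53 → {53}
insert 65 → {65, 53}
pop-max → 65; now {53}
insert 68 → {68, 53}
insert 36 → {68, 53, 36}
pop-max → 68; now {53, 36}
insert 34 → {53, 36, 34}
pop-max → 53; now {36, 34}
pop-max → 36; now {34}
pop-max → 34; now {}
insert 48 → {48}
pop-max → 48; now {}
insert 41 → {41}
pop-max → 41; now {}
insert 52 → {52}
pop-max → 52; now {}
insert 62 → {62}
insert 38 → {62, 38}
insert 32 → {62, 38, 32}
insert 54 → {62, 54, 38, 32}
insert 43 → {62, 54, 43, 38, 32}
insert 57 → {62, 57, 54, 43, 38, 32}
pop-max → 62; now {57, 54, 43, 38, 32}
pop-max → 57; now {54, 43, 38, 32}
pop-max → 54; now {43, 38, 32}
insert 51 → {51, 43, 38, 32}

51, 43, 38, 32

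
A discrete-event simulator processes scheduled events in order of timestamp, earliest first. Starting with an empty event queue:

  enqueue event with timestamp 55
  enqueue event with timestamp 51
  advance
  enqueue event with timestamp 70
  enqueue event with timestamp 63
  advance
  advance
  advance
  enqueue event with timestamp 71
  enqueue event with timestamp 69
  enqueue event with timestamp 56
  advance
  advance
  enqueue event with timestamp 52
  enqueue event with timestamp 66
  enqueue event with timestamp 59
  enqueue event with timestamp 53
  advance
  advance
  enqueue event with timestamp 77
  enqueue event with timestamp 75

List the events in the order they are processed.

51, 55, 63, 70, 56, 69, 52, 53

insert 55 → {55}
insert 51 → {51, 55}
advance → 51; now {55}
insert 70 → {55, 70}
insert 63 → {55, 63, 70}
advance → 55; now {63, 70}
advance → 63; now {70}
advance → 70; now {}
insert 71 → {71}
insert 69 → {69, 71}
insert 56 → {56, 69, 71}
advance → 56; now {69, 71}
advance → 69; now {71}
insert 52 → {52, 71}
insert 66 → {52, 66, 71}
insert 59 → {52, 59, 66, 71}
insert 53 → {52, 53, 59, 66, 71}
advance → 52; now {53, 59, 66, 71}
advance → 53; now {59, 66, 71}
insert 77 → {59, 66, 71, 77}
insert 75 → {59, 66, 71, 75, 77}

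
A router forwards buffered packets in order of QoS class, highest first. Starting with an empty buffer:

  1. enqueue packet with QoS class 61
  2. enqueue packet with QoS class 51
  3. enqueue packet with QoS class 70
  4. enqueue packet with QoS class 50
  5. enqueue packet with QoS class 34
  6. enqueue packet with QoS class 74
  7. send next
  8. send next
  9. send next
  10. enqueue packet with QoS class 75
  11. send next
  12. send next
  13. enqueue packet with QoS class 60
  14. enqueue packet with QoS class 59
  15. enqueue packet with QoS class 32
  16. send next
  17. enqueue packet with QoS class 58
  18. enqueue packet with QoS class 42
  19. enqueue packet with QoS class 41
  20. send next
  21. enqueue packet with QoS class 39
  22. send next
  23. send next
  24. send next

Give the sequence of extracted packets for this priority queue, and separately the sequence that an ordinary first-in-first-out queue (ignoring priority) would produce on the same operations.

priority queue: 74 → 70 → 61 → 75 → 51 → 60 → 59 → 58 → 50 → 42; FIFO queue: 61 → 51 → 70 → 50 → 34 → 74 → 75 → 60 → 59 → 32

insert 61 → {61}
insert 51 → {61, 51}
insert 70 → {70, 61, 51}
insert 50 → {70, 61, 51, 50}
insert 34 → {70, 61, 51, 50, 34}
insert 74 → {74, 70, 61, 51, 50, 34}
send next → 74; now {70, 61, 51, 50, 34}
send next → 70; now {61, 51, 50, 34}
send next → 61; now {51, 50, 34}
insert 75 → {75, 51, 50, 34}
send next → 75; now {51, 50, 34}
send next → 51; now {50, 34}
insert 60 → {60, 50, 34}
insert 59 → {60, 59, 50, 34}
insert 32 → {60, 59, 50, 34, 32}
send next → 60; now {59, 50, 34, 32}
insert 58 → {59, 58, 50, 34, 32}
insert 42 → {59, 58, 50, 42, 34, 32}
insert 41 → {59, 58, 50, 42, 41, 34, 32}
send next → 59; now {58, 50, 42, 41, 34, 32}
insert 39 → {58, 50, 42, 41, 39, 34, 32}
send next → 58; now {50, 42, 41, 39, 34, 32}
send next → 50; now {42, 41, 39, 34, 32}
send next → 42; now {41, 39, 34, 32}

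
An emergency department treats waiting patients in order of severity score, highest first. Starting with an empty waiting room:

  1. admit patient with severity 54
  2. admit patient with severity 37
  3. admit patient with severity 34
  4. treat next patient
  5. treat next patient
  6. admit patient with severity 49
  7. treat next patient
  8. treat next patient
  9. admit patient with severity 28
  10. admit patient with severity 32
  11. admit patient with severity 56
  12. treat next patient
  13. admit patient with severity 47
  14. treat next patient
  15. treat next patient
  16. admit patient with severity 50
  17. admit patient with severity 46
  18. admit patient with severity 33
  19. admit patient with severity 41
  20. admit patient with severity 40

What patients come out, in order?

insert 54 → {54}
insert 37 → {54, 37}
insert 34 → {54, 37, 34}
treat next patient → 54; now {37, 34}
treat next patient → 37; now {34}
insert 49 → {49, 34}
treat next patient → 49; now {34}
treat next patient → 34; now {}
insert 28 → {28}
insert 32 → {32, 28}
insert 56 → {56, 32, 28}
treat next patient → 56; now {32, 28}
insert 47 → {47, 32, 28}
treat next patient → 47; now {32, 28}
treat next patient → 32; now {28}
insert 50 → {50, 28}
insert 46 → {50, 46, 28}
insert 33 → {50, 46, 33, 28}
insert 41 → {50, 46, 41, 33, 28}
insert 40 → {50, 46, 41, 40, 33, 28}

[54, 37, 49, 34, 56, 47, 32]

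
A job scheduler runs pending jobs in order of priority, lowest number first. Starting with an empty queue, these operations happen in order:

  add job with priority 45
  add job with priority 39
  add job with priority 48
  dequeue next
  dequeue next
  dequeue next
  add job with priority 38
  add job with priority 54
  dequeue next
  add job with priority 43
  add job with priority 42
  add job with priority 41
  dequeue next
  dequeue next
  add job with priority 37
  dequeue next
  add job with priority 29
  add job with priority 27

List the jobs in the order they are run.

insert 45 → {45}
insert 39 → {39, 45}
insert 48 → {39, 45, 48}
dequeue next → 39; now {45, 48}
dequeue next → 45; now {48}
dequeue next → 48; now {}
insert 38 → {38}
insert 54 → {38, 54}
dequeue next → 38; now {54}
insert 43 → {43, 54}
insert 42 → {42, 43, 54}
insert 41 → {41, 42, 43, 54}
dequeue next → 41; now {42, 43, 54}
dequeue next → 42; now {43, 54}
insert 37 → {37, 43, 54}
dequeue next → 37; now {43, 54}
insert 29 → {29, 43, 54}
insert 27 → {27, 29, 43, 54}

39, 45, 48, 38, 41, 42, 37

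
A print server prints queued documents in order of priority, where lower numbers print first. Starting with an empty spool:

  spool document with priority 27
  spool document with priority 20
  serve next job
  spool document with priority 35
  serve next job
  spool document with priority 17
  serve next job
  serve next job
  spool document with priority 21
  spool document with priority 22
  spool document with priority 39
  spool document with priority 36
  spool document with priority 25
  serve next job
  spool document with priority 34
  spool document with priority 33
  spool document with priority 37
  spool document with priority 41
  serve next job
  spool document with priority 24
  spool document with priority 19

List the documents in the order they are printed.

insert 27 → {27}
insert 20 → {20, 27}
serve next job → 20; now {27}
insert 35 → {27, 35}
serve next job → 27; now {35}
insert 17 → {17, 35}
serve next job → 17; now {35}
serve next job → 35; now {}
insert 21 → {21}
insert 22 → {21, 22}
insert 39 → {21, 22, 39}
insert 36 → {21, 22, 36, 39}
insert 25 → {21, 22, 25, 36, 39}
serve next job → 21; now {22, 25, 36, 39}
insert 34 → {22, 25, 34, 36, 39}
insert 33 → {22, 25, 33, 34, 36, 39}
insert 37 → {22, 25, 33, 34, 36, 37, 39}
insert 41 → {22, 25, 33, 34, 36, 37, 39, 41}
serve next job → 22; now {25, 33, 34, 36, 37, 39, 41}
insert 24 → {24, 25, 33, 34, 36, 37, 39, 41}
insert 19 → {19, 24, 25, 33, 34, 36, 37, 39, 41}

20, 27, 17, 35, 21, 22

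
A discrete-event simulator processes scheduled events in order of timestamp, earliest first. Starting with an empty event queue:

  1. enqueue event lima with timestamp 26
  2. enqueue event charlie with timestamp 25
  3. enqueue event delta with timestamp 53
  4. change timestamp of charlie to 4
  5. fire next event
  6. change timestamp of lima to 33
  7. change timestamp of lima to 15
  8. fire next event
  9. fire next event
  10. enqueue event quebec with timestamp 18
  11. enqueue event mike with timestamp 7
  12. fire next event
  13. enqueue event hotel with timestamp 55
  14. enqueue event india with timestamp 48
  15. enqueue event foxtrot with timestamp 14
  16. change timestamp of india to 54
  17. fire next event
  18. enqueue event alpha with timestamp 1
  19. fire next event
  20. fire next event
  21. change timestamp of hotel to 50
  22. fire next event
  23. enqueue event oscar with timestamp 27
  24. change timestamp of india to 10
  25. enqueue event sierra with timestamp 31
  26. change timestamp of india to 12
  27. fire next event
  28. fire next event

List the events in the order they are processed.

charlie, lima, delta, mike, foxtrot, alpha, quebec, hotel, india, oscar

add lima (timestamp 26) → {lima:26}
add charlie (timestamp 25) → {charlie:25, lima:26}
add delta (timestamp 53) → {charlie:25, lima:26, delta:53}
update charlie to timestamp 4 → {charlie:4, lima:26, delta:53}
fire next event → charlie; now {lima:26, delta:53}
update lima to timestamp 33 → {lima:33, delta:53}
update lima to timestamp 15 → {lima:15, delta:53}
fire next event → lima; now {delta:53}
fire next event → delta; now {}
add quebec (timestamp 18) → {quebec:18}
add mike (timestamp 7) → {mike:7, quebec:18}
fire next event → mike; now {quebec:18}
add hotel (timestamp 55) → {quebec:18, hotel:55}
add india (timestamp 48) → {quebec:18, india:48, hotel:55}
add foxtrot (timestamp 14) → {foxtrot:14, quebec:18, india:48, hotel:55}
update india to timestamp 54 → {foxtrot:14, quebec:18, india:54, hotel:55}
fire next event → foxtrot; now {quebec:18, india:54, hotel:55}
add alpha (timestamp 1) → {alpha:1, quebec:18, india:54, hotel:55}
fire next event → alpha; now {quebec:18, india:54, hotel:55}
fire next event → quebec; now {india:54, hotel:55}
update hotel to timestamp 50 → {hotel:50, india:54}
fire next event → hotel; now {india:54}
add oscar (timestamp 27) → {oscar:27, india:54}
update india to timestamp 10 → {india:10, oscar:27}
add sierra (timestamp 31) → {india:10, oscar:27, sierra:31}
update india to timestamp 12 → {india:12, oscar:27, sierra:31}
fire next event → india; now {oscar:27, sierra:31}
fire next event → oscar; now {sierra:31}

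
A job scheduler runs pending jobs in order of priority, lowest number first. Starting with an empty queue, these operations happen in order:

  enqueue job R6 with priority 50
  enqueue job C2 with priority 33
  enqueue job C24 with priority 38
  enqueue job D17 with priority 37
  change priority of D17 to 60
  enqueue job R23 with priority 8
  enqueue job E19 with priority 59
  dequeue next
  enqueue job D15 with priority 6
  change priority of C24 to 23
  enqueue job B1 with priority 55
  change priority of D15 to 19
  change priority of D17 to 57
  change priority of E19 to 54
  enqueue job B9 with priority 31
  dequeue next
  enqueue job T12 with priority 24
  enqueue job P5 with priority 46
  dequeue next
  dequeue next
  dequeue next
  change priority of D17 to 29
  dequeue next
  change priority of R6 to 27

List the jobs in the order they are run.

R23 → D15 → C24 → T12 → B9 → D17

add R6 (priority 50) → {R6:50}
add C2 (priority 33) → {C2:33, R6:50}
add C24 (priority 38) → {C2:33, C24:38, R6:50}
add D17 (priority 37) → {C2:33, D17:37, C24:38, R6:50}
update D17 to priority 60 → {C2:33, C24:38, R6:50, D17:60}
add R23 (priority 8) → {R23:8, C2:33, C24:38, R6:50, D17:60}
add E19 (priority 59) → {R23:8, C2:33, C24:38, R6:50, E19:59, D17:60}
dequeue next → R23; now {C2:33, C24:38, R6:50, E19:59, D17:60}
add D15 (priority 6) → {D15:6, C2:33, C24:38, R6:50, E19:59, D17:60}
update C24 to priority 23 → {D15:6, C24:23, C2:33, R6:50, E19:59, D17:60}
add B1 (priority 55) → {D15:6, C24:23, C2:33, R6:50, B1:55, E19:59, D17:60}
update D15 to priority 19 → {D15:19, C24:23, C2:33, R6:50, B1:55, E19:59, D17:60}
update D17 to priority 57 → {D15:19, C24:23, C2:33, R6:50, B1:55, D17:57, E19:59}
update E19 to priority 54 → {D15:19, C24:23, C2:33, R6:50, E19:54, B1:55, D17:57}
add B9 (priority 31) → {D15:19, C24:23, B9:31, C2:33, R6:50, E19:54, B1:55, D17:57}
dequeue next → D15; now {C24:23, B9:31, C2:33, R6:50, E19:54, B1:55, D17:57}
add T12 (priority 24) → {C24:23, T12:24, B9:31, C2:33, R6:50, E19:54, B1:55, D17:57}
add P5 (priority 46) → {C24:23, T12:24, B9:31, C2:33, P5:46, R6:50, E19:54, B1:55, D17:57}
dequeue next → C24; now {T12:24, B9:31, C2:33, P5:46, R6:50, E19:54, B1:55, D17:57}
dequeue next → T12; now {B9:31, C2:33, P5:46, R6:50, E19:54, B1:55, D17:57}
dequeue next → B9; now {C2:33, P5:46, R6:50, E19:54, B1:55, D17:57}
update D17 to priority 29 → {D17:29, C2:33, P5:46, R6:50, E19:54, B1:55}
dequeue next → D17; now {C2:33, P5:46, R6:50, E19:54, B1:55}
update R6 to priority 27 → {R6:27, C2:33, P5:46, E19:54, B1:55}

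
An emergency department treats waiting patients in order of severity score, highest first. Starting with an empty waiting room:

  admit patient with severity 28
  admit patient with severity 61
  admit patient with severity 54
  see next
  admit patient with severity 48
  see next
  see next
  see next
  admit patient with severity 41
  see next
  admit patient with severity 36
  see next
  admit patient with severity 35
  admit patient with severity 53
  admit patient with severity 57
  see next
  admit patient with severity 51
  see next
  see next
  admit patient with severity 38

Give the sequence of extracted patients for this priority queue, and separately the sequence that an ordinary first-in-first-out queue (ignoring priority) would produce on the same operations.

priority queue: 61 → 54 → 48 → 28 → 41 → 36 → 57 → 53 → 51; FIFO queue: 28, 61, 54, 48, 41, 36, 35, 53, 57

insert 28 → {28}
insert 61 → {61, 28}
insert 54 → {61, 54, 28}
see next → 61; now {54, 28}
insert 48 → {54, 48, 28}
see next → 54; now {48, 28}
see next → 48; now {28}
see next → 28; now {}
insert 41 → {41}
see next → 41; now {}
insert 36 → {36}
see next → 36; now {}
insert 35 → {35}
insert 53 → {53, 35}
insert 57 → {57, 53, 35}
see next → 57; now {53, 35}
insert 51 → {53, 51, 35}
see next → 53; now {51, 35}
see next → 51; now {35}
insert 38 → {38, 35}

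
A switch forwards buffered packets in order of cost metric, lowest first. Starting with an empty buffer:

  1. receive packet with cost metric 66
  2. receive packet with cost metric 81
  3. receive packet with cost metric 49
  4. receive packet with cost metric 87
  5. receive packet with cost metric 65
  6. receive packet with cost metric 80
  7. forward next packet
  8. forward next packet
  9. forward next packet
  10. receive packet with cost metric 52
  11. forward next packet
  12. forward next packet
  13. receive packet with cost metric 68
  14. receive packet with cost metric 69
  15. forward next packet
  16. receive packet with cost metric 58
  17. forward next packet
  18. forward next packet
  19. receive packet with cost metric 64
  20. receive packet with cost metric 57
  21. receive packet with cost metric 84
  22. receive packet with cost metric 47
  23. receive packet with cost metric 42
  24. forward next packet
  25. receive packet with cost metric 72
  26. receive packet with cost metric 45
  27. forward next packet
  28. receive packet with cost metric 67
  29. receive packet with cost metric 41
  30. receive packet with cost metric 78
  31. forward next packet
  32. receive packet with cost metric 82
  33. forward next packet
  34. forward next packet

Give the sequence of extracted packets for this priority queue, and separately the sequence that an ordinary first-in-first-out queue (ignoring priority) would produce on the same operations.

priority queue: 49, 65, 66, 52, 80, 68, 58, 69, 42, 45, 41, 47, 57; FIFO queue: 66 → 81 → 49 → 87 → 65 → 80 → 52 → 68 → 69 → 58 → 64 → 57 → 84

insert 66 → {66}
insert 81 → {66, 81}
insert 49 → {49, 66, 81}
insert 87 → {49, 66, 81, 87}
insert 65 → {49, 65, 66, 81, 87}
insert 80 → {49, 65, 66, 80, 81, 87}
forward next packet → 49; now {65, 66, 80, 81, 87}
forward next packet → 65; now {66, 80, 81, 87}
forward next packet → 66; now {80, 81, 87}
insert 52 → {52, 80, 81, 87}
forward next packet → 52; now {80, 81, 87}
forward next packet → 80; now {81, 87}
insert 68 → {68, 81, 87}
insert 69 → {68, 69, 81, 87}
forward next packet → 68; now {69, 81, 87}
insert 58 → {58, 69, 81, 87}
forward next packet → 58; now {69, 81, 87}
forward next packet → 69; now {81, 87}
insert 64 → {64, 81, 87}
insert 57 → {57, 64, 81, 87}
insert 84 → {57, 64, 81, 84, 87}
insert 47 → {47, 57, 64, 81, 84, 87}
insert 42 → {42, 47, 57, 64, 81, 84, 87}
forward next packet → 42; now {47, 57, 64, 81, 84, 87}
insert 72 → {47, 57, 64, 72, 81, 84, 87}
insert 45 → {45, 47, 57, 64, 72, 81, 84, 87}
forward next packet → 45; now {47, 57, 64, 72, 81, 84, 87}
insert 67 → {47, 57, 64, 67, 72, 81, 84, 87}
insert 41 → {41, 47, 57, 64, 67, 72, 81, 84, 87}
insert 78 → {41, 47, 57, 64, 67, 72, 78, 81, 84, 87}
forward next packet → 41; now {47, 57, 64, 67, 72, 78, 81, 84, 87}
insert 82 → {47, 57, 64, 67, 72, 78, 81, 82, 84, 87}
forward next packet → 47; now {57, 64, 67, 72, 78, 81, 82, 84, 87}
forward next packet → 57; now {64, 67, 72, 78, 81, 82, 84, 87}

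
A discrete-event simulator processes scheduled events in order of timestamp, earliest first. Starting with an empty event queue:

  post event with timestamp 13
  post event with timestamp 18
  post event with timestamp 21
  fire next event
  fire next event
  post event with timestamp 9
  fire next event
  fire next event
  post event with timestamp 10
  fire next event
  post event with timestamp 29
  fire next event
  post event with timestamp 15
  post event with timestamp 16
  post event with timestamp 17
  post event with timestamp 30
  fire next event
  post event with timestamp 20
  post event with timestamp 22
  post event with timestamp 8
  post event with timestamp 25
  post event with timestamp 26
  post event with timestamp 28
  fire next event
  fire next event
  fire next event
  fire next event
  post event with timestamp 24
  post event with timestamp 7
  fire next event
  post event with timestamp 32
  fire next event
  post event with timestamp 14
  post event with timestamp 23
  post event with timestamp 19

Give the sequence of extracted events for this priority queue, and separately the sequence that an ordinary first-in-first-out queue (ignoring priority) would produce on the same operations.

priority queue: 13 → 18 → 9 → 21 → 10 → 29 → 15 → 8 → 16 → 17 → 20 → 7 → 22; FIFO queue: 13 → 18 → 21 → 9 → 10 → 29 → 15 → 16 → 17 → 30 → 20 → 22 → 8

insert 13 → {13}
insert 18 → {13, 18}
insert 21 → {13, 18, 21}
fire next event → 13; now {18, 21}
fire next event → 18; now {21}
insert 9 → {9, 21}
fire next event → 9; now {21}
fire next event → 21; now {}
insert 10 → {10}
fire next event → 10; now {}
insert 29 → {29}
fire next event → 29; now {}
insert 15 → {15}
insert 16 → {15, 16}
insert 17 → {15, 16, 17}
insert 30 → {15, 16, 17, 30}
fire next event → 15; now {16, 17, 30}
insert 20 → {16, 17, 20, 30}
insert 22 → {16, 17, 20, 22, 30}
insert 8 → {8, 16, 17, 20, 22, 30}
insert 25 → {8, 16, 17, 20, 22, 25, 30}
insert 26 → {8, 16, 17, 20, 22, 25, 26, 30}
insert 28 → {8, 16, 17, 20, 22, 25, 26, 28, 30}
fire next event → 8; now {16, 17, 20, 22, 25, 26, 28, 30}
fire next event → 16; now {17, 20, 22, 25, 26, 28, 30}
fire next event → 17; now {20, 22, 25, 26, 28, 30}
fire next event → 20; now {22, 25, 26, 28, 30}
insert 24 → {22, 24, 25, 26, 28, 30}
insert 7 → {7, 22, 24, 25, 26, 28, 30}
fire next event → 7; now {22, 24, 25, 26, 28, 30}
insert 32 → {22, 24, 25, 26, 28, 30, 32}
fire next event → 22; now {24, 25, 26, 28, 30, 32}
insert 14 → {14, 24, 25, 26, 28, 30, 32}
insert 23 → {14, 23, 24, 25, 26, 28, 30, 32}
insert 19 → {14, 19, 23, 24, 25, 26, 28, 30, 32}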